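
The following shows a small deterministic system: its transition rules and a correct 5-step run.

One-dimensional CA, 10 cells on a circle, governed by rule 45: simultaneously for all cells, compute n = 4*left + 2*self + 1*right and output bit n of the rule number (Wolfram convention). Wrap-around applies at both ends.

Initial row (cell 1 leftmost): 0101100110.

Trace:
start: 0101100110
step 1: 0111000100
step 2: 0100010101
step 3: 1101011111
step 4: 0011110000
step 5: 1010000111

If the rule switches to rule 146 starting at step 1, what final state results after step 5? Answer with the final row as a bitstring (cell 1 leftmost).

(re-executing steps 1..5 under rule 146; state before step 1: 0101100110)
step 1: 1000011001
step 2: 0100100110
step 3: 1011011001
step 4: 0000000110
step 5: 0000001001

0000001001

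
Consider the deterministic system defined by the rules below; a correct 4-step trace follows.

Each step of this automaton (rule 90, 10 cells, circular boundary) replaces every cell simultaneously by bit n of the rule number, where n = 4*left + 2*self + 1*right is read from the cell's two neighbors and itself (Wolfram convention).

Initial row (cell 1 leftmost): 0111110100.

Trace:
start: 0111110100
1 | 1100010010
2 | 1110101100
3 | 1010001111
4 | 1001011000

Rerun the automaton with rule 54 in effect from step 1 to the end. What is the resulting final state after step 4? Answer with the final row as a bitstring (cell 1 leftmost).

(re-executing steps 1..4 under rule 54; state before step 1: 0111110100)
1 | 1000001110
2 | 1100010001
3 | 0010111010
4 | 0111000111

0111000111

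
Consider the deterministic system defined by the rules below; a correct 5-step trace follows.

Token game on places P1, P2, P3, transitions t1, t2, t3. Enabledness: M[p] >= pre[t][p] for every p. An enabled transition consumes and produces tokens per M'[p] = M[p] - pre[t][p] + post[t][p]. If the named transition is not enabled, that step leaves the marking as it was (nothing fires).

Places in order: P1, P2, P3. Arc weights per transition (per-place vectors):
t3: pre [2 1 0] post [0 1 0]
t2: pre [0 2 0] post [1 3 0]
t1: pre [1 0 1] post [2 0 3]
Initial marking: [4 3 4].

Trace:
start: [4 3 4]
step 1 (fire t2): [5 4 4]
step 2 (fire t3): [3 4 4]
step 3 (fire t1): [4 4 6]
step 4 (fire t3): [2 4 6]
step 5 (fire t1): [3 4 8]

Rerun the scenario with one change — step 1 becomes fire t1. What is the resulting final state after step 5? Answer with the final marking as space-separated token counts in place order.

(re-executing from step 1 with the substitution; state before step 1: [4 3 4])
step 1 (fire t1): [5 3 6]
step 2 (fire t3): [3 3 6]
step 3 (fire t1): [4 3 8]
step 4 (fire t3): [2 3 8]
step 5 (fire t1): [3 3 10]

3 3 10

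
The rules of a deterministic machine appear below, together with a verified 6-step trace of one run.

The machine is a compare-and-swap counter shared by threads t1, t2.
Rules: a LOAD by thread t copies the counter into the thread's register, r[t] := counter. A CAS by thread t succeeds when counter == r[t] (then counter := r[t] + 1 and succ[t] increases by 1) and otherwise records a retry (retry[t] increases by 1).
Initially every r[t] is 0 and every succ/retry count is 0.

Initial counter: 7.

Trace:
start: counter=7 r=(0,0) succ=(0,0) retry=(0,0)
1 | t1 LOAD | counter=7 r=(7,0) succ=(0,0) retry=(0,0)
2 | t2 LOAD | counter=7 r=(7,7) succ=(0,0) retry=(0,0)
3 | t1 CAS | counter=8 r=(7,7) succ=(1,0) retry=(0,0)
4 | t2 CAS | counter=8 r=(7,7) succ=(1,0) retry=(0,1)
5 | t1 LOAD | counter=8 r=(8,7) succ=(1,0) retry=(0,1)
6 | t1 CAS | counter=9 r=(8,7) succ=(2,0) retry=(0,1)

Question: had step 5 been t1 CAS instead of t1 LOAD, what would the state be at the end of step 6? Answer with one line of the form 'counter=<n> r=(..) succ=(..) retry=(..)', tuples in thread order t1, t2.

(re-executing from step 5 with the substitution; state before step 5: counter=8 r=(7,7) succ=(1,0) retry=(0,1))
5 | t1 CAS | counter=8 r=(7,7) succ=(1,0) retry=(1,1)
6 | t1 CAS | counter=8 r=(7,7) succ=(1,0) retry=(2,1)

counter=8 r=(7,7) succ=(1,0) retry=(2,1)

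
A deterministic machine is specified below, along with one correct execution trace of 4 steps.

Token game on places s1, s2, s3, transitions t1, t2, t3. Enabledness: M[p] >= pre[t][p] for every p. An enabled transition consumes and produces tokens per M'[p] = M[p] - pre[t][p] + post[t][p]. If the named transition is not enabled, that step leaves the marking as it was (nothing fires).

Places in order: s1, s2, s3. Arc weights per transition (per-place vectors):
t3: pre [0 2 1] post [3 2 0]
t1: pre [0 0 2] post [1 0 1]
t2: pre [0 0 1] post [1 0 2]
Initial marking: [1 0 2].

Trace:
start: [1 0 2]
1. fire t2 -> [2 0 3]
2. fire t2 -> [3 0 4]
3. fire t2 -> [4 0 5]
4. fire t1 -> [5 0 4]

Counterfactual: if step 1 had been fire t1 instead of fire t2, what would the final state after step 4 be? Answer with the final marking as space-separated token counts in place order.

5 0 2

(re-executing from step 1 with the substitution; state before step 1: [1 0 2])
1. fire t1 -> [2 0 1]
2. fire t2 -> [3 0 2]
3. fire t2 -> [4 0 3]
4. fire t1 -> [5 0 2]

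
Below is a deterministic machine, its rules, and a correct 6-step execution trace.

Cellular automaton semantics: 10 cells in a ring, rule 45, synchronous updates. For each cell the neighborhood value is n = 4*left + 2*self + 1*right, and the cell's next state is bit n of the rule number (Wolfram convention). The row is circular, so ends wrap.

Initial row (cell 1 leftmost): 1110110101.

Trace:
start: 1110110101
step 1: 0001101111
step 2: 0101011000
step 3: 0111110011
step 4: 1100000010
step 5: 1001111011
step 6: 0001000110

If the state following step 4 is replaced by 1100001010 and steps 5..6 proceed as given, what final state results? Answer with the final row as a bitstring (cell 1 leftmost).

state after step 4 := 1100001010
step 5: 1001101111
step 6: 0001011000

0001011000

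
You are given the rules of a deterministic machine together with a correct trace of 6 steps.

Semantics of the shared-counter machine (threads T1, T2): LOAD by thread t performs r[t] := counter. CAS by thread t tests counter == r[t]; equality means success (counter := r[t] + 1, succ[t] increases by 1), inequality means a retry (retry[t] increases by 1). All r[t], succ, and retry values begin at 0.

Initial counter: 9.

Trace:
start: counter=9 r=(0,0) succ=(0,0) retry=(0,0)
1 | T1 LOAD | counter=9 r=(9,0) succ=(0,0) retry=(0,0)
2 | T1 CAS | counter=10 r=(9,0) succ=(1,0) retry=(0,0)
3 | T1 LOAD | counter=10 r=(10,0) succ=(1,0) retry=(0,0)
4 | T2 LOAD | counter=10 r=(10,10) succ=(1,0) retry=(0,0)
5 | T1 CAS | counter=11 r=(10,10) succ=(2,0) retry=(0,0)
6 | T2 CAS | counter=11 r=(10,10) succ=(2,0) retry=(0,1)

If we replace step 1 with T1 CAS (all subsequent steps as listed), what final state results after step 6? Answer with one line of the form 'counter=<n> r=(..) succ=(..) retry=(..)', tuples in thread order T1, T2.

(re-executing from step 1 with the substitution; state before step 1: counter=9 r=(0,0) succ=(0,0) retry=(0,0))
1 | T1 CAS | counter=9 r=(0,0) succ=(0,0) retry=(1,0)
2 | T1 CAS | counter=9 r=(0,0) succ=(0,0) retry=(2,0)
3 | T1 LOAD | counter=9 r=(9,0) succ=(0,0) retry=(2,0)
4 | T2 LOAD | counter=9 r=(9,9) succ=(0,0) retry=(2,0)
5 | T1 CAS | counter=10 r=(9,9) succ=(1,0) retry=(2,0)
6 | T2 CAS | counter=10 r=(9,9) succ=(1,0) retry=(2,1)

counter=10 r=(9,9) succ=(1,0) retry=(2,1)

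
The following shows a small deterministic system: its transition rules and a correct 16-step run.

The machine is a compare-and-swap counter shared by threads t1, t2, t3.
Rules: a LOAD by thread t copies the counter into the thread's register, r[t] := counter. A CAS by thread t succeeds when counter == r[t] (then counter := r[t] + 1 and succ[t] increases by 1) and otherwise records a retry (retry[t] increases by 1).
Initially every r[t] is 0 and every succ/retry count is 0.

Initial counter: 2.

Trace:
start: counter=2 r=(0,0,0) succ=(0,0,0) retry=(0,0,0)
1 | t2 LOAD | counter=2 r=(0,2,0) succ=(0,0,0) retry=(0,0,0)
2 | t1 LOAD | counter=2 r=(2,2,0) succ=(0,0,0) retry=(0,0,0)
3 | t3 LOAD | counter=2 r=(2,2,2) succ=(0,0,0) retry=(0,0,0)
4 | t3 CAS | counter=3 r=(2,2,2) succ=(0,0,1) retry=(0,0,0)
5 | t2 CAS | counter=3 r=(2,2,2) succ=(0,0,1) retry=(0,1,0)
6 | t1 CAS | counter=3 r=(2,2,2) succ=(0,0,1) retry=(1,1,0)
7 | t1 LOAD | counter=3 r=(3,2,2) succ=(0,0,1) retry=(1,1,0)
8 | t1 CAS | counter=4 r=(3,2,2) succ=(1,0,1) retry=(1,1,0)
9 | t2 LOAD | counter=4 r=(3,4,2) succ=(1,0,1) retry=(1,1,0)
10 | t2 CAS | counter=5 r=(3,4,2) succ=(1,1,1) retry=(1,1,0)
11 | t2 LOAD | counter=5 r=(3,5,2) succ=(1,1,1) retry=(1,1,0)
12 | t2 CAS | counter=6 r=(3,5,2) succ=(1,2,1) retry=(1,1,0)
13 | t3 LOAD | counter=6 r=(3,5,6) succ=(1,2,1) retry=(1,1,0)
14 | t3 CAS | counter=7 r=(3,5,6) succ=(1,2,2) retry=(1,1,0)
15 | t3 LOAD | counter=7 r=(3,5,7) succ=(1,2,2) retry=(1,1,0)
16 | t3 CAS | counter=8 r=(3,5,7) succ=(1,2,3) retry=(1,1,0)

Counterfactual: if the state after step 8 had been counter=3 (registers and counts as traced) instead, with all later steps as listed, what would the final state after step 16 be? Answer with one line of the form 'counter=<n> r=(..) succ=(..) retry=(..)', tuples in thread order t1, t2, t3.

counter=7 r=(3,4,6) succ=(1,2,3) retry=(1,1,0)

state after step 8 := counter=3 r=(3,2,2) succ=(1,0,1) retry=(1,1,0)
9 | t2 LOAD | counter=3 r=(3,3,2) succ=(1,0,1) retry=(1,1,0)
10 | t2 CAS | counter=4 r=(3,3,2) succ=(1,1,1) retry=(1,1,0)
11 | t2 LOAD | counter=4 r=(3,4,2) succ=(1,1,1) retry=(1,1,0)
12 | t2 CAS | counter=5 r=(3,4,2) succ=(1,2,1) retry=(1,1,0)
13 | t3 LOAD | counter=5 r=(3,4,5) succ=(1,2,1) retry=(1,1,0)
14 | t3 CAS | counter=6 r=(3,4,5) succ=(1,2,2) retry=(1,1,0)
15 | t3 LOAD | counter=6 r=(3,4,6) succ=(1,2,2) retry=(1,1,0)
16 | t3 CAS | counter=7 r=(3,4,6) succ=(1,2,3) retry=(1,1,0)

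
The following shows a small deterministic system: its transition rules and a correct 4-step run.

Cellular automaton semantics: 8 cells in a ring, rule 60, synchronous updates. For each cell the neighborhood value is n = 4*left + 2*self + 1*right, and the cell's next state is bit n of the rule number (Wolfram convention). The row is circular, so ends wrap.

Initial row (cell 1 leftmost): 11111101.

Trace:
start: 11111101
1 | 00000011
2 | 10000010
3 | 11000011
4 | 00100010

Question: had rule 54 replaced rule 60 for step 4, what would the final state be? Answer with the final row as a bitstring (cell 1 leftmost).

00100100

(re-executing step 4 under rule 54; state before step 4: 11000011)
4 | 00100100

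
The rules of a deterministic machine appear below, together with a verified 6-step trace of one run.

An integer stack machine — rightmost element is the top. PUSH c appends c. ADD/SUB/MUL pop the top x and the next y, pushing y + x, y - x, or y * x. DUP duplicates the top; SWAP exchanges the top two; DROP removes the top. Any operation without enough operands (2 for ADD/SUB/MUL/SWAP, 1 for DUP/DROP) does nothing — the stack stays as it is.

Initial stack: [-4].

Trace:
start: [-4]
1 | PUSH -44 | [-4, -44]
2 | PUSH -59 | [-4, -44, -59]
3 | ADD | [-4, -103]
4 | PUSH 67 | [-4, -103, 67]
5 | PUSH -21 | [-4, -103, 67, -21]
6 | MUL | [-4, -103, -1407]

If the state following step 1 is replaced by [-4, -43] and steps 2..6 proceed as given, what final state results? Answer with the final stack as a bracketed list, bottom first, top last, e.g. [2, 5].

[-4, -102, -1407]

state after step 1 := [-4, -43]
2 | PUSH -59 | [-4, -43, -59]
3 | ADD | [-4, -102]
4 | PUSH 67 | [-4, -102, 67]
5 | PUSH -21 | [-4, -102, 67, -21]
6 | MUL | [-4, -102, -1407]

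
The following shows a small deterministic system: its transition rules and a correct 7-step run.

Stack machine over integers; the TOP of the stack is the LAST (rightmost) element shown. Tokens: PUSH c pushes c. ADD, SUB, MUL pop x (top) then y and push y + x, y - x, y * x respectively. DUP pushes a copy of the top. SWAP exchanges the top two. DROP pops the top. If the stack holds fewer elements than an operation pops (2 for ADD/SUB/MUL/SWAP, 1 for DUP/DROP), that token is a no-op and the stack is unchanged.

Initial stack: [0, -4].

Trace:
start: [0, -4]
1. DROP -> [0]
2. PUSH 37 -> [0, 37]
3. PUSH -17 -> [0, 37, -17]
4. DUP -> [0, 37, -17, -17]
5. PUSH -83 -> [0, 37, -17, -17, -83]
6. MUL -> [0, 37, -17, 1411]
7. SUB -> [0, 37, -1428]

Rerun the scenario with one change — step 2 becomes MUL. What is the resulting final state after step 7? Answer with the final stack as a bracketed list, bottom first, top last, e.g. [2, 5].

(re-executing from step 2 with the substitution; state before step 2: [0])
2. MUL -> [0]
3. PUSH -17 -> [0, -17]
4. DUP -> [0, -17, -17]
5. PUSH -83 -> [0, -17, -17, -83]
6. MUL -> [0, -17, 1411]
7. SUB -> [0, -1428]

[0, -1428]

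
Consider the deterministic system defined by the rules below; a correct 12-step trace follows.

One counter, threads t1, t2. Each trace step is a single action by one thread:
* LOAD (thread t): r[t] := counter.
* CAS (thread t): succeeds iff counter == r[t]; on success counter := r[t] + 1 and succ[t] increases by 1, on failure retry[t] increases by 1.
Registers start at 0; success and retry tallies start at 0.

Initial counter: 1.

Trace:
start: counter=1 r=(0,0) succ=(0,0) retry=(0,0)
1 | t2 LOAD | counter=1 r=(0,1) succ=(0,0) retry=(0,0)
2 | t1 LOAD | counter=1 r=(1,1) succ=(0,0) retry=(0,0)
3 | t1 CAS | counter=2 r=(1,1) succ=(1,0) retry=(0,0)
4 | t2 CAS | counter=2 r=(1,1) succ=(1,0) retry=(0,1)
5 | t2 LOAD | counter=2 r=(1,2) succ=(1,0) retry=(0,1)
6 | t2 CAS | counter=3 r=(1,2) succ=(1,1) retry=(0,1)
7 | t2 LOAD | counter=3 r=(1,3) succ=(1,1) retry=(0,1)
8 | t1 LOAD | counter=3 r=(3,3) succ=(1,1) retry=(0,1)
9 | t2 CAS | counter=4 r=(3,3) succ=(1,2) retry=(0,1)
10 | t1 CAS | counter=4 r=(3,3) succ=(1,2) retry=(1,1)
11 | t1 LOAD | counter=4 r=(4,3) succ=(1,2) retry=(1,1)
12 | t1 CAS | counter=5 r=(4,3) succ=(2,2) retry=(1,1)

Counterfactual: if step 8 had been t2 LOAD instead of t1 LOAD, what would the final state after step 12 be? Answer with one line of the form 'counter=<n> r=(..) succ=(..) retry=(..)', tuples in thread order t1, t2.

counter=5 r=(4,3) succ=(2,2) retry=(1,1)

(re-executing from step 8 with the substitution; state before step 8: counter=3 r=(1,3) succ=(1,1) retry=(0,1))
8 | t2 LOAD | counter=3 r=(1,3) succ=(1,1) retry=(0,1)
9 | t2 CAS | counter=4 r=(1,3) succ=(1,2) retry=(0,1)
10 | t1 CAS | counter=4 r=(1,3) succ=(1,2) retry=(1,1)
11 | t1 LOAD | counter=4 r=(4,3) succ=(1,2) retry=(1,1)
12 | t1 CAS | counter=5 r=(4,3) succ=(2,2) retry=(1,1)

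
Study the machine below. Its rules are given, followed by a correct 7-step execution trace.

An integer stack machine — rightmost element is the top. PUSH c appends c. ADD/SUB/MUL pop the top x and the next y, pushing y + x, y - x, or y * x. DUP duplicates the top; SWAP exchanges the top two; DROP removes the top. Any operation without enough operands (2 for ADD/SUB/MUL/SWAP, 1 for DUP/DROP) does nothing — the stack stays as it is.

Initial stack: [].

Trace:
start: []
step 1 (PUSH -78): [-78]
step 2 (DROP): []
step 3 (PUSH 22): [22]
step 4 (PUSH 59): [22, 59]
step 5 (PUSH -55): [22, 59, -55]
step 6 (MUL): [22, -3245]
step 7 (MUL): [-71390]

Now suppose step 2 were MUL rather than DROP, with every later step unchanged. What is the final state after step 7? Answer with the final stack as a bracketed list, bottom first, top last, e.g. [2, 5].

(re-executing from step 2 with the substitution; state before step 2: [-78])
step 2 (MUL): [-78]
step 3 (PUSH 22): [-78, 22]
step 4 (PUSH 59): [-78, 22, 59]
step 5 (PUSH -55): [-78, 22, 59, -55]
step 6 (MUL): [-78, 22, -3245]
step 7 (MUL): [-78, -71390]

[-78, -71390]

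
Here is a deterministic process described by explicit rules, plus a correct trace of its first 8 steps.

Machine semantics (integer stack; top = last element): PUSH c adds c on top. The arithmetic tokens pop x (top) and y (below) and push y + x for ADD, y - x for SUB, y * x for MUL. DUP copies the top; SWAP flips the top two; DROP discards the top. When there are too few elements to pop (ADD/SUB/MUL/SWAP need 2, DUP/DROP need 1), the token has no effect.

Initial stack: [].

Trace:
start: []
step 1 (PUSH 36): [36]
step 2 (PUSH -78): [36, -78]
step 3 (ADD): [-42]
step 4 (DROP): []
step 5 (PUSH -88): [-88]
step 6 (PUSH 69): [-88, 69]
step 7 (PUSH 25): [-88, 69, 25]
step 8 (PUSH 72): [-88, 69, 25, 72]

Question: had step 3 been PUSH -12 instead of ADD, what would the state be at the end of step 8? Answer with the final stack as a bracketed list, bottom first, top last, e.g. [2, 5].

[36, -78, -88, 69, 25, 72]

(re-executing from step 3 with the substitution; state before step 3: [36, -78])
step 3 (PUSH -12): [36, -78, -12]
step 4 (DROP): [36, -78]
step 5 (PUSH -88): [36, -78, -88]
step 6 (PUSH 69): [36, -78, -88, 69]
step 7 (PUSH 25): [36, -78, -88, 69, 25]
step 8 (PUSH 72): [36, -78, -88, 69, 25, 72]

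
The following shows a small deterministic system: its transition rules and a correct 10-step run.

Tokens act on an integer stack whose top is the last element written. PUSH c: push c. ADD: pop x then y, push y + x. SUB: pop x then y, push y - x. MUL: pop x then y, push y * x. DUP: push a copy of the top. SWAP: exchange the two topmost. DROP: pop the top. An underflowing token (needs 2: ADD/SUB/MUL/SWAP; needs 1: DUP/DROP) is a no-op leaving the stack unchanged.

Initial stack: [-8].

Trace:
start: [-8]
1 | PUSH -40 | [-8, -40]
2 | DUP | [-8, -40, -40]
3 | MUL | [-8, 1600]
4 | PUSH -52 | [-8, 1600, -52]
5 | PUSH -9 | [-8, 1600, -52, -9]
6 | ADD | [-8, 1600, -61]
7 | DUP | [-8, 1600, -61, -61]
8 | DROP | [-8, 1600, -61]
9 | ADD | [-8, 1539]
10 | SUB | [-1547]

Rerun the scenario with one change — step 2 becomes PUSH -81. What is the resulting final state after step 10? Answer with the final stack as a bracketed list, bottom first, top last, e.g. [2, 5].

(re-executing from step 2 with the substitution; state before step 2: [-8, -40])
2 | PUSH -81 | [-8, -40, -81]
3 | MUL | [-8, 3240]
4 | PUSH -52 | [-8, 3240, -52]
5 | PUSH -9 | [-8, 3240, -52, -9]
6 | ADD | [-8, 3240, -61]
7 | DUP | [-8, 3240, -61, -61]
8 | DROP | [-8, 3240, -61]
9 | ADD | [-8, 3179]
10 | SUB | [-3187]

[-3187]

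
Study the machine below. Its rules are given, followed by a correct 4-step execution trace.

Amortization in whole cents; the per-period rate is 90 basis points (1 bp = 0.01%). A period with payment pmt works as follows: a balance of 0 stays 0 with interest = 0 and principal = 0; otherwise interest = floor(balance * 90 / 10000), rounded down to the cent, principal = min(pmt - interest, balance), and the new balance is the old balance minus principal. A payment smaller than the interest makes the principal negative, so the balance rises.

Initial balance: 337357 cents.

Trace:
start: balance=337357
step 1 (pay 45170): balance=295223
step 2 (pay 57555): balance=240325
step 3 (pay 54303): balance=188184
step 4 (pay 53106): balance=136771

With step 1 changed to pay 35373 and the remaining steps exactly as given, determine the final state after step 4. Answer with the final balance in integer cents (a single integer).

(re-executing from step 1 with the substitution; state before step 1: balance=337357)
step 1 (pay 35373): balance=305020
step 2 (pay 57555): balance=250210
step 3 (pay 54303): balance=198158
step 4 (pay 53106): balance=146835

146835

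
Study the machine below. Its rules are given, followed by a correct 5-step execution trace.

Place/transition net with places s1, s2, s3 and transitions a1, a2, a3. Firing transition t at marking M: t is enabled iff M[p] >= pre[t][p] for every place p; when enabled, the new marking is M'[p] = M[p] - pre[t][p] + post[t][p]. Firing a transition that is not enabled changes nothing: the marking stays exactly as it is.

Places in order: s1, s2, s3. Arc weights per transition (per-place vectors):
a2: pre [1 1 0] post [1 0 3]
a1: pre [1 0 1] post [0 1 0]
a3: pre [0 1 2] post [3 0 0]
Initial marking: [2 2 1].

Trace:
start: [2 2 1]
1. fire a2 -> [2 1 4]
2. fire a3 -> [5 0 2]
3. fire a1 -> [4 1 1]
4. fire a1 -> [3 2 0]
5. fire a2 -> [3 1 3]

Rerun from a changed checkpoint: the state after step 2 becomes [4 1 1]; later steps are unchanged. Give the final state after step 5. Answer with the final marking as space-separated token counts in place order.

3 1 3

state after step 2 := [4 1 1]
3. fire a1 -> [3 2 0]
4. fire a1 -> [3 2 0]
5. fire a2 -> [3 1 3]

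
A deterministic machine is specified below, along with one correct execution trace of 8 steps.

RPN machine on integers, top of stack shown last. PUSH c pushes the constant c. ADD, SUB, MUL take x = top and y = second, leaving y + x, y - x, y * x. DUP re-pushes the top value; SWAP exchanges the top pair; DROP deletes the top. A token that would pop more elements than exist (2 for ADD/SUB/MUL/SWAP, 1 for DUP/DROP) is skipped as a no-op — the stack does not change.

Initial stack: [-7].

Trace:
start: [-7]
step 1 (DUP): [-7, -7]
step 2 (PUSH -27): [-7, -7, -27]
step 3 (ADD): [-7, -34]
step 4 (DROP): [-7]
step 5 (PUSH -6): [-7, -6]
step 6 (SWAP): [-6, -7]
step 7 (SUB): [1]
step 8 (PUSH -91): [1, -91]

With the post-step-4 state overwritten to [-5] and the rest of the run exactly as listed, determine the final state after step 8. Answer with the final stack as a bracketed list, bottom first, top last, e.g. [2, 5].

[-1, -91]

state after step 4 := [-5]
step 5 (PUSH -6): [-5, -6]
step 6 (SWAP): [-6, -5]
step 7 (SUB): [-1]
step 8 (PUSH -91): [-1, -91]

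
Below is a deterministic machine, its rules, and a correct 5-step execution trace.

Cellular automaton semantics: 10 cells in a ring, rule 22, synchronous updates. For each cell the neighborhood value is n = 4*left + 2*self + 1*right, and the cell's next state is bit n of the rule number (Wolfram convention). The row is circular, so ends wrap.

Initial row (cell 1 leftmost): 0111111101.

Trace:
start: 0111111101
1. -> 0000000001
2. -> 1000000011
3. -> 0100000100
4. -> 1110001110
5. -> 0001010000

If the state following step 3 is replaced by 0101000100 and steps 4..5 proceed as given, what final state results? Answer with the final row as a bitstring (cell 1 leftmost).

state after step 3 := 0101000100
4. -> 1101101110
5. -> 0000000000

0000000000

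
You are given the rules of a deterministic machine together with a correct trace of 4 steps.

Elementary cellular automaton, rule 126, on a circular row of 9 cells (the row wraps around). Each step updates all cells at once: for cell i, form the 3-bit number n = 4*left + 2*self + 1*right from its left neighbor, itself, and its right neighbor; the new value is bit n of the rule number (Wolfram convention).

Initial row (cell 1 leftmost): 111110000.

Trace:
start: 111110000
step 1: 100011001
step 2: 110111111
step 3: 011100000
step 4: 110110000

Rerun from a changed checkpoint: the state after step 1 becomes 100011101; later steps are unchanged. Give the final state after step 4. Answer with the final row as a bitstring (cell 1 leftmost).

110000110

state after step 1 := 100011101
step 2: 110110111
step 3: 011111100
step 4: 110000110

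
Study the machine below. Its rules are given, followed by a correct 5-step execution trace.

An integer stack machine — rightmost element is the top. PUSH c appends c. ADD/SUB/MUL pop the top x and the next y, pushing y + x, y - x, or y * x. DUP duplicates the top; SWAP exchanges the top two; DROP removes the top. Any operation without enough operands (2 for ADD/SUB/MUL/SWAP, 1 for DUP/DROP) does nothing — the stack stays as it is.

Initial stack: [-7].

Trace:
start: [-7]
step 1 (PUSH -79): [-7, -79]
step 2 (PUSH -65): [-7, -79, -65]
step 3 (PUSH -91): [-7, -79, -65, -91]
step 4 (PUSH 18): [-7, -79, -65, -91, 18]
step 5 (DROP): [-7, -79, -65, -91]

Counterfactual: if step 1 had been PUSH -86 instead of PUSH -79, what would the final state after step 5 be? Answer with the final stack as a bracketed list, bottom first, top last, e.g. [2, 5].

(re-executing from step 1 with the substitution; state before step 1: [-7])
step 1 (PUSH -86): [-7, -86]
step 2 (PUSH -65): [-7, -86, -65]
step 3 (PUSH -91): [-7, -86, -65, -91]
step 4 (PUSH 18): [-7, -86, -65, -91, 18]
step 5 (DROP): [-7, -86, -65, -91]

[-7, -86, -65, -91]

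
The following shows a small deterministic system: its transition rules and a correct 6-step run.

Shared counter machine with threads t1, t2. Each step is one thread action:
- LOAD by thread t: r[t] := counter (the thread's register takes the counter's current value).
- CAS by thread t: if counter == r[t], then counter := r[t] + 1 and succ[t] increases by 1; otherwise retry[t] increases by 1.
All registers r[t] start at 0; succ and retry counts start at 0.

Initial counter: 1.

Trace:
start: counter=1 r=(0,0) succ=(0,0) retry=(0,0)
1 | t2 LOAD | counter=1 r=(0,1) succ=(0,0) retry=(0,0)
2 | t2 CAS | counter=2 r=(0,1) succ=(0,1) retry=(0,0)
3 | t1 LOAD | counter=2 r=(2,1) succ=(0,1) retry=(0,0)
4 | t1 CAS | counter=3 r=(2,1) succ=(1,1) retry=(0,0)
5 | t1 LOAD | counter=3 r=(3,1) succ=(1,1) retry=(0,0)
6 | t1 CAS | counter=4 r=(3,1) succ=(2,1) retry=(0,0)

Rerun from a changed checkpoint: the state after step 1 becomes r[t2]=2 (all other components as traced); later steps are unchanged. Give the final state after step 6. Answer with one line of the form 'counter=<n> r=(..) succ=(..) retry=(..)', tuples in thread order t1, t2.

counter=3 r=(2,2) succ=(2,0) retry=(0,1)

state after step 1 := counter=1 r=(0,2) succ=(0,0) retry=(0,0)
2 | t2 CAS | counter=1 r=(0,2) succ=(0,0) retry=(0,1)
3 | t1 LOAD | counter=1 r=(1,2) succ=(0,0) retry=(0,1)
4 | t1 CAS | counter=2 r=(1,2) succ=(1,0) retry=(0,1)
5 | t1 LOAD | counter=2 r=(2,2) succ=(1,0) retry=(0,1)
6 | t1 CAS | counter=3 r=(2,2) succ=(2,0) retry=(0,1)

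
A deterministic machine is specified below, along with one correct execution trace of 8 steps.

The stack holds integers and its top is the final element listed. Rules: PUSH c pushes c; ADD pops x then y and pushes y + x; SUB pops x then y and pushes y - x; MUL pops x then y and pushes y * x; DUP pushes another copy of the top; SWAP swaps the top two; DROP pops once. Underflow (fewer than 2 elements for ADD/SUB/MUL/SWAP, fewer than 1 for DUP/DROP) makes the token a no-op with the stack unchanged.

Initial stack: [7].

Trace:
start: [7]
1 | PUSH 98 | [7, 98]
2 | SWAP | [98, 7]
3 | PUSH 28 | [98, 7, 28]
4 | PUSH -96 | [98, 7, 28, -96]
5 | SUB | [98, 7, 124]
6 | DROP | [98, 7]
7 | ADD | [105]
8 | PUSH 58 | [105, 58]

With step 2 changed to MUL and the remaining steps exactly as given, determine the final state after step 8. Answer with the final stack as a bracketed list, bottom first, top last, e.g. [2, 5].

[686, 58]

(re-executing from step 2 with the substitution; state before step 2: [7, 98])
2 | MUL | [686]
3 | PUSH 28 | [686, 28]
4 | PUSH -96 | [686, 28, -96]
5 | SUB | [686, 124]
6 | DROP | [686]
7 | ADD | [686]
8 | PUSH 58 | [686, 58]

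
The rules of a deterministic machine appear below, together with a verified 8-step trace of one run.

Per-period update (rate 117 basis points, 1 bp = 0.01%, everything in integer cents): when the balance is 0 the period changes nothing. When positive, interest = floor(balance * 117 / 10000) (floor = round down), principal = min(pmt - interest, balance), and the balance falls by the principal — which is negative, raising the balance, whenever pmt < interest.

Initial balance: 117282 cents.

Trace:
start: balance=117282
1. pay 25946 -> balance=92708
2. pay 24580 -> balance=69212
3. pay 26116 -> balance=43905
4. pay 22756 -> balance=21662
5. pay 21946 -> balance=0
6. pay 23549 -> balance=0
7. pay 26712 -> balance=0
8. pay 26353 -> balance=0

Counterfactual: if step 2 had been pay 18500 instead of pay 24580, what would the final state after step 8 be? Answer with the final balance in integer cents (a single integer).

0

(re-executing from step 2 with the substitution; state before step 2: balance=92708)
2. pay 18500 -> balance=75292
3. pay 26116 -> balance=50056
4. pay 22756 -> balance=27885
5. pay 21946 -> balance=6265
6. pay 23549 -> balance=0
7. pay 26712 -> balance=0
8. pay 26353 -> balance=0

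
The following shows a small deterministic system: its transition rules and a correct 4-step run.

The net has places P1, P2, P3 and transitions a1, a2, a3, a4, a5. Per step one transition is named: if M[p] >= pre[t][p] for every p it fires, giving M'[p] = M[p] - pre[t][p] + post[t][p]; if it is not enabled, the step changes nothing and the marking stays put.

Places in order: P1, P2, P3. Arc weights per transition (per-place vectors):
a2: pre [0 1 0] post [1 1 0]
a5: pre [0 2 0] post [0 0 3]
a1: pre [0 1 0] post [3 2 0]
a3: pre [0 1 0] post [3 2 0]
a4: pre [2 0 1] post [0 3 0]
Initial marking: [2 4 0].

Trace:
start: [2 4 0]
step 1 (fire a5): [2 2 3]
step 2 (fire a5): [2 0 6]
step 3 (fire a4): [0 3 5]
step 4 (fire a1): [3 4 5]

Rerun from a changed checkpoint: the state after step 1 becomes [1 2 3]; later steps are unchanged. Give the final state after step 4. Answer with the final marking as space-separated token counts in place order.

state after step 1 := [1 2 3]
step 2 (fire a5): [1 0 6]
step 3 (fire a4): [1 0 6]
step 4 (fire a1): [1 0 6]

1 0 6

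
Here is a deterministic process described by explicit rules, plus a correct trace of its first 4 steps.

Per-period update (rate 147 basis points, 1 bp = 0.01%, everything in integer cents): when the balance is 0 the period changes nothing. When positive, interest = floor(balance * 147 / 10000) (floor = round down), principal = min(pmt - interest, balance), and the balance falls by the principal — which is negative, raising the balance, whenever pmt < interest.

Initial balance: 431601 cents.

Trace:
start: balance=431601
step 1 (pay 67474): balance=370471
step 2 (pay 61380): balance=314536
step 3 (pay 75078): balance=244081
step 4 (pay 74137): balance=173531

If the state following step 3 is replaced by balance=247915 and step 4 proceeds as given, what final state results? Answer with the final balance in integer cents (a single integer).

state after step 3 := balance=247915
step 4 (pay 74137): balance=177422

177422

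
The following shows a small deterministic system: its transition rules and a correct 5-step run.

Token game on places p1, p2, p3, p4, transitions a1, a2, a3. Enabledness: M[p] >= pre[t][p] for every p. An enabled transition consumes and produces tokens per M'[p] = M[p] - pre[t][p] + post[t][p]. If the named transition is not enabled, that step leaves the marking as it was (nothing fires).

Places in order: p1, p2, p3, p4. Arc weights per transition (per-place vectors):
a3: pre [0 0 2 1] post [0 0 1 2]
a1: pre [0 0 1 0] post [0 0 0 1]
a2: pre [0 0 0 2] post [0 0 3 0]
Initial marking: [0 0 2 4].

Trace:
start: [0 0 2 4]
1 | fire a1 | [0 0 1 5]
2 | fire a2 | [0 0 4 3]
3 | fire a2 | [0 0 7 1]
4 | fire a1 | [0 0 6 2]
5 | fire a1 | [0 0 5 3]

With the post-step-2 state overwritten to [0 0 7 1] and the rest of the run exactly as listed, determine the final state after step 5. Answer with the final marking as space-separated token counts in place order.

state after step 2 := [0 0 7 1]
3 | fire a2 | [0 0 7 1]
4 | fire a1 | [0 0 6 2]
5 | fire a1 | [0 0 5 3]

0 0 5 3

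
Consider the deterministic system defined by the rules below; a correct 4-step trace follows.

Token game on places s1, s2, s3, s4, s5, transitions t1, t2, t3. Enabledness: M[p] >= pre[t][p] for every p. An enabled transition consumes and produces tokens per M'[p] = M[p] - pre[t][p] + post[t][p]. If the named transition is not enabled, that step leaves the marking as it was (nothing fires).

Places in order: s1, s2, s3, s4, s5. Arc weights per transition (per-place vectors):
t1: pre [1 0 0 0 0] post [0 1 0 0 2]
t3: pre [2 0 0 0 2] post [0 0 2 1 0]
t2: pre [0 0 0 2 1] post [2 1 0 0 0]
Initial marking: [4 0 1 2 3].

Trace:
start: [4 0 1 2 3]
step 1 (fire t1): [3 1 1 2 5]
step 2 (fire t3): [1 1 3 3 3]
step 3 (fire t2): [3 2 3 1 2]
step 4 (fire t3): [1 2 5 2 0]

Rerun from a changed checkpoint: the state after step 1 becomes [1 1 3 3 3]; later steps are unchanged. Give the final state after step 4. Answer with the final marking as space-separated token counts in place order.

1 2 5 2 0

state after step 1 := [1 1 3 3 3]
step 2 (fire t3): [1 1 3 3 3]
step 3 (fire t2): [3 2 3 1 2]
step 4 (fire t3): [1 2 5 2 0]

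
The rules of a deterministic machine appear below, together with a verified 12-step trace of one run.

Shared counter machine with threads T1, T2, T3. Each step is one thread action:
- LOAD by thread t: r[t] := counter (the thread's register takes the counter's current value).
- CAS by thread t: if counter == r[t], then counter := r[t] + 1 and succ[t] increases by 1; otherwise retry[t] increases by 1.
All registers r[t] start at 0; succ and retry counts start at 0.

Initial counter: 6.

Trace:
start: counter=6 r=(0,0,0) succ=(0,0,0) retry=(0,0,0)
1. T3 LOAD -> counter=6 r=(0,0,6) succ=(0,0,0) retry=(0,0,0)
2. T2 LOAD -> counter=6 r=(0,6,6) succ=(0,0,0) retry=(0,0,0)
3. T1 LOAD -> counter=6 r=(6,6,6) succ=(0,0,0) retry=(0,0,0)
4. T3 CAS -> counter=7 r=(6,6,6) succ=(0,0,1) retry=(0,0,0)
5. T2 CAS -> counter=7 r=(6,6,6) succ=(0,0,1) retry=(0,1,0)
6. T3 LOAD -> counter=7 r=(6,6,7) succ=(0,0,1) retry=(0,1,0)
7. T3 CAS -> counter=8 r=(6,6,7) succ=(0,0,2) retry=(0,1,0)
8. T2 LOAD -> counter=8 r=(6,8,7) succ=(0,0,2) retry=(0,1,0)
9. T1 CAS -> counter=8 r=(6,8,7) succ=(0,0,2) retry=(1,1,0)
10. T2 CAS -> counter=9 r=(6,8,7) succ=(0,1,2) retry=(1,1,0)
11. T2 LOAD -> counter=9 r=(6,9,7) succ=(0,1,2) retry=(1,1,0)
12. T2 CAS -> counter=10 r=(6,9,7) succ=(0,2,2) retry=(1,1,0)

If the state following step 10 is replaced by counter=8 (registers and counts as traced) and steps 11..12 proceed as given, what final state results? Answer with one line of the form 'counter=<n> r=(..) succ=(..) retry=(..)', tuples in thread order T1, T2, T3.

counter=9 r=(6,8,7) succ=(0,2,2) retry=(1,1,0)

state after step 10 := counter=8 r=(6,8,7) succ=(0,1,2) retry=(1,1,0)
11. T2 LOAD -> counter=8 r=(6,8,7) succ=(0,1,2) retry=(1,1,0)
12. T2 CAS -> counter=9 r=(6,8,7) succ=(0,2,2) retry=(1,1,0)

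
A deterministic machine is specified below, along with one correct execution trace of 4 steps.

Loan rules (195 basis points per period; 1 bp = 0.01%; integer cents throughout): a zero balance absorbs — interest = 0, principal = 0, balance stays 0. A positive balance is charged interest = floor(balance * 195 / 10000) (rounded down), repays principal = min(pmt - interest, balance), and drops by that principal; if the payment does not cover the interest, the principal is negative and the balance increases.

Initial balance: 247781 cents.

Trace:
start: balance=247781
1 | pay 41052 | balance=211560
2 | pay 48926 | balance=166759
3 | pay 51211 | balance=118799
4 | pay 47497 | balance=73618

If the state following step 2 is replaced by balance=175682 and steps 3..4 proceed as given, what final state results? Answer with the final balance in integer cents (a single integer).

82892

state after step 2 := balance=175682
3 | pay 51211 | balance=127896
4 | pay 47497 | balance=82892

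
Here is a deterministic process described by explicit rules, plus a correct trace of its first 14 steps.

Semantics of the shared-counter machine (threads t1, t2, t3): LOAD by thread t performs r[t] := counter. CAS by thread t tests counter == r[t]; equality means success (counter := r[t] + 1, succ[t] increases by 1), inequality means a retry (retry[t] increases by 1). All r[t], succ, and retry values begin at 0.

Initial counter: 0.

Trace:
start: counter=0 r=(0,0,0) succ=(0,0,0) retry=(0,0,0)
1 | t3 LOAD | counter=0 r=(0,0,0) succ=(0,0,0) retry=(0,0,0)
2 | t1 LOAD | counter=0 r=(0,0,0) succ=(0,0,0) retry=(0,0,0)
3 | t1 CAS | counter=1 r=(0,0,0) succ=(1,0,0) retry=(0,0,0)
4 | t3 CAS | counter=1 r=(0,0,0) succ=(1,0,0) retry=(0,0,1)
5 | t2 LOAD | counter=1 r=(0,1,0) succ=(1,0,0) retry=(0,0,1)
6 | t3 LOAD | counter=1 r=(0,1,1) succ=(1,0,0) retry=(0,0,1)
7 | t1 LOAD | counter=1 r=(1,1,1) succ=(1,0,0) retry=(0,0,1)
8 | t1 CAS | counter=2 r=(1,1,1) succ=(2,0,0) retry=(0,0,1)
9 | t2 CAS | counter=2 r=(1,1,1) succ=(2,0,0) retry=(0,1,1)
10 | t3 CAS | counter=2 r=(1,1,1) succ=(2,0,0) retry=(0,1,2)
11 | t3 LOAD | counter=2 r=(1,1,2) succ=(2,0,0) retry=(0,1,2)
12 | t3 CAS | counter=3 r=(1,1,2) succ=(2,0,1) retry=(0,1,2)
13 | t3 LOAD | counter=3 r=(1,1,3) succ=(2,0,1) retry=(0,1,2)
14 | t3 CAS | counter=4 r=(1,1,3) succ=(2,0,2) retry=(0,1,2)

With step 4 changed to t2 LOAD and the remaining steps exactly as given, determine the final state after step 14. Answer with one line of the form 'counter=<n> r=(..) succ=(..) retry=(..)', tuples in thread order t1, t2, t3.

(re-executing from step 4 with the substitution; state before step 4: counter=1 r=(0,0,0) succ=(1,0,0) retry=(0,0,0))
4 | t2 LOAD | counter=1 r=(0,1,0) succ=(1,0,0) retry=(0,0,0)
5 | t2 LOAD | counter=1 r=(0,1,0) succ=(1,0,0) retry=(0,0,0)
6 | t3 LOAD | counter=1 r=(0,1,1) succ=(1,0,0) retry=(0,0,0)
7 | t1 LOAD | counter=1 r=(1,1,1) succ=(1,0,0) retry=(0,0,0)
8 | t1 CAS | counter=2 r=(1,1,1) succ=(2,0,0) retry=(0,0,0)
9 | t2 CAS | counter=2 r=(1,1,1) succ=(2,0,0) retry=(0,1,0)
10 | t3 CAS | counter=2 r=(1,1,1) succ=(2,0,0) retry=(0,1,1)
11 | t3 LOAD | counter=2 r=(1,1,2) succ=(2,0,0) retry=(0,1,1)
12 | t3 CAS | counter=3 r=(1,1,2) succ=(2,0,1) retry=(0,1,1)
13 | t3 LOAD | counter=3 r=(1,1,3) succ=(2,0,1) retry=(0,1,1)
14 | t3 CAS | counter=4 r=(1,1,3) succ=(2,0,2) retry=(0,1,1)

counter=4 r=(1,1,3) succ=(2,0,2) retry=(0,1,1)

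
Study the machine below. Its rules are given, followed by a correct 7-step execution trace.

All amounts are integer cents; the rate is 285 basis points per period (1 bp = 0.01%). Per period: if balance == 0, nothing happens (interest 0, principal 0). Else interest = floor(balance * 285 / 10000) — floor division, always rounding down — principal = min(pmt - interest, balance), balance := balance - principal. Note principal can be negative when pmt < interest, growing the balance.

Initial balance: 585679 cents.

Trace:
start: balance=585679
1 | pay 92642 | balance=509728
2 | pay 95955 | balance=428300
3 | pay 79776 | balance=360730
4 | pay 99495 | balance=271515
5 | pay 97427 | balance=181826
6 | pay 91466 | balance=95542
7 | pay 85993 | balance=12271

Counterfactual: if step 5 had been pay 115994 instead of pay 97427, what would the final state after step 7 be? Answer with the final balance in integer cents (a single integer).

0

(re-executing from step 5 with the substitution; state before step 5: balance=271515)
5 | pay 115994 | balance=163259
6 | pay 91466 | balance=76445
7 | pay 85993 | balance=0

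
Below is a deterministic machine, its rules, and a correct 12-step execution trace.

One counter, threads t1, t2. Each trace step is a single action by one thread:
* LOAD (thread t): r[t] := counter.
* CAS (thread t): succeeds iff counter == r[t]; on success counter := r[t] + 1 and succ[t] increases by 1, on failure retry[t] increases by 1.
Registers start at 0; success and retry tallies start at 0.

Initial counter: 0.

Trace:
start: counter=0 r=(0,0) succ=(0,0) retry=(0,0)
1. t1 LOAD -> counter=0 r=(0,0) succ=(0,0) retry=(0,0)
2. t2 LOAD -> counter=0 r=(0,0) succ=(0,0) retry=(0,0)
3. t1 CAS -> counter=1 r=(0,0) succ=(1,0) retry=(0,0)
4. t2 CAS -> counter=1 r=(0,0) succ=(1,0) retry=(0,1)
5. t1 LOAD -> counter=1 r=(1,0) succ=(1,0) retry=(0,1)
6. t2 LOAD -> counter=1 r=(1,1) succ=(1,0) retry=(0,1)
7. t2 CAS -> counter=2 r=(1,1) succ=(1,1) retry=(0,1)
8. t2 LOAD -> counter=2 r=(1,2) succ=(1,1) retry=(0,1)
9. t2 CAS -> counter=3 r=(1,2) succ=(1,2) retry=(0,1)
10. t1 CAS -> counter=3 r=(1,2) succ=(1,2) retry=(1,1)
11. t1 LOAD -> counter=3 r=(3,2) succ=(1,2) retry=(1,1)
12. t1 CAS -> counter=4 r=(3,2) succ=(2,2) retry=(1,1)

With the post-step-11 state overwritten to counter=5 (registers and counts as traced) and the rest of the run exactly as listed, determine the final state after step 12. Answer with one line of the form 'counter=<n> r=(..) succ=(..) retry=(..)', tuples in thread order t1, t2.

state after step 11 := counter=5 r=(3,2) succ=(1,2) retry=(1,1)
12. t1 CAS -> counter=5 r=(3,2) succ=(1,2) retry=(2,1)

counter=5 r=(3,2) succ=(1,2) retry=(2,1)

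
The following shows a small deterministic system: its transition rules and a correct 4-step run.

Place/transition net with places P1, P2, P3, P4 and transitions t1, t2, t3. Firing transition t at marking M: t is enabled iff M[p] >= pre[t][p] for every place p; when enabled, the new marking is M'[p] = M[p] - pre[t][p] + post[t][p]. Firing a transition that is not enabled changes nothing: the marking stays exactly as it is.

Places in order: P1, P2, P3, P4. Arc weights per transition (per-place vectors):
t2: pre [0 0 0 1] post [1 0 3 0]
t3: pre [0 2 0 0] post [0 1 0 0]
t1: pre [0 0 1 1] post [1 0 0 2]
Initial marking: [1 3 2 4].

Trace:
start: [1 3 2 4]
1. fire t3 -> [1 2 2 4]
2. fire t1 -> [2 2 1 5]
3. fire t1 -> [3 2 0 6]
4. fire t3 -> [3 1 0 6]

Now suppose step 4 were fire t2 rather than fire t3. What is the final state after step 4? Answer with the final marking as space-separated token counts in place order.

(re-executing from step 4 with the substitution; state before step 4: [3 2 0 6])
4. fire t2 -> [4 2 3 5]

4 2 3 5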